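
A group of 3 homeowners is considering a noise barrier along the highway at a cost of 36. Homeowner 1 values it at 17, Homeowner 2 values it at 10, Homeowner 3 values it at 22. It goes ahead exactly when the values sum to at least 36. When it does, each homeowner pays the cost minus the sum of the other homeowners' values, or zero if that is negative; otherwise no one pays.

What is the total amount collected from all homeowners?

Total value 49 ≥ cost 36, so it is built.
Homeowner 1: others sum to 32; max(0, 36 - 32) = 4.
Homeowner 2: others sum to 39; max(0, 36 - 39) = 0.
Homeowner 3: others sum to 27; max(0, 36 - 27) = 9.
Total collected = 4 + 0 + 9 = 13.

13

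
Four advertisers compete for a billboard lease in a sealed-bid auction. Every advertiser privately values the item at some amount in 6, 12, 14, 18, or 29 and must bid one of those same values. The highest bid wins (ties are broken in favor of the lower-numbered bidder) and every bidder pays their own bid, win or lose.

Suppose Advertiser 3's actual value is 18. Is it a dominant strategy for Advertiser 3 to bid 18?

Consider the case where Advertiser 1 bids 6, Advertiser 2 bids 6 and Advertiser 4 bids 6.
Truthful bid 18: wins, pays 18, utility 18 - 18 = 0.
Bid 12 instead: wins, pays 12, utility 18 - 12 = 6.
Since 6 > 0, bidding 12 is strictly better here, so truthful bidding is not dominant.

No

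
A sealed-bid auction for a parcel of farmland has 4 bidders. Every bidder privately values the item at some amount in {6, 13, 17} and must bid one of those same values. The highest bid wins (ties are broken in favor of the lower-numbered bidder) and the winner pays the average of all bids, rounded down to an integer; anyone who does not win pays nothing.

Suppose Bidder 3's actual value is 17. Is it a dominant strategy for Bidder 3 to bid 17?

Consider the case where Bidder 1 bids 6, Bidder 2 bids 6 and Bidder 4 bids 6.
Truthful bid 17: wins, pays 8, utility 17 - 8 = 9.
Bid 13 instead: wins, pays 7, utility 17 - 7 = 10.
Since 10 > 9, bidding 13 is strictly better here, so truthful bidding is not dominant.

No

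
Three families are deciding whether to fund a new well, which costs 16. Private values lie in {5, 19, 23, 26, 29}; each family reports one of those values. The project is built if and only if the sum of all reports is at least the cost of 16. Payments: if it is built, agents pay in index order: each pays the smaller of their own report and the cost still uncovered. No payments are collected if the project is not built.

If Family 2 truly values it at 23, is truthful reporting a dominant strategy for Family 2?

Consider the case where Family 1 reports 5 and Family 3 reports 19.
Truthful report 23: project built, pays 11, utility 23 - 11 = 12.
Report 5 instead: project built, pays 5, utility 23 - 5 = 18.
Since 18 > 12, reporting 5 is strictly better here, so truthful reporting is not dominant.

No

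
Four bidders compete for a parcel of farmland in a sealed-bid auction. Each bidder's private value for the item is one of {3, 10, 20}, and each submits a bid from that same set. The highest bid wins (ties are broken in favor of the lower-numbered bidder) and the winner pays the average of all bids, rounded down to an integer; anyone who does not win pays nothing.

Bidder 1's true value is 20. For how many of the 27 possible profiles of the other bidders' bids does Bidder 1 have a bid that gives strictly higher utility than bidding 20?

8

Others bid (3, 3, 3): truth gives 13; bid 3 gives 17 > 13. Violating.
Others bid (3, 3, 10): truth gives 11; bid 10 gives 14 > 11. Violating.
Others bid (3, 10, 3): truth gives 11; bid 10 gives 14 > 11. Violating.
Others bid (3, 10, 10): truth gives 10; bid 10 gives 12 > 10. Violating.
Others bid (3, 3, 20): truth gives 9; no alternative beats it.
Others bid (3, 10, 20): truth gives 7; no alternative beats it.
(Checking all 27 profiles: 8 have a profitable deviation, 19 do not.)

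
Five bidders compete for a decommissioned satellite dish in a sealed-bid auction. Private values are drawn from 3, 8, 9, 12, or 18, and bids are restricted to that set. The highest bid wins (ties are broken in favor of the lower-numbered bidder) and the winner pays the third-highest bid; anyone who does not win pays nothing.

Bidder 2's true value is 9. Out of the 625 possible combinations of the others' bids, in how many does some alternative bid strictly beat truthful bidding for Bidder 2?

64

Others bid (3, 3, 3, 12): truth gives 0; bid 12 gives 6 > 0. Violating.
Others bid (3, 3, 3, 18): truth gives 0; bid 18 gives 6 > 0. Violating.
Others bid (3, 3, 8, 12): truth gives 0; bid 12 gives 1 > 0. Violating.
Others bid (3, 3, 8, 18): truth gives 0; bid 18 gives 1 > 0. Violating.
Others bid (3, 3, 3, 3): truth gives 6; no alternative beats it.
Others bid (3, 3, 3, 8): truth gives 6; no alternative beats it.
(Checking all 625 profiles: 64 have a profitable deviation, 561 do not.)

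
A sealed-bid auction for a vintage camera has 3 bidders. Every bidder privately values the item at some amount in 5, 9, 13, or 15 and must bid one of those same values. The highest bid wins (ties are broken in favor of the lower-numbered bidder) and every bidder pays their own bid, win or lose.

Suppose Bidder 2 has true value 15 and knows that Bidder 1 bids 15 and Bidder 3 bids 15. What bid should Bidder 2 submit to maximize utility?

5

Bid 5: loses but pays 5, utility -5.
Bid 9: loses but pays 9, utility -9.
Bid 13: loses but pays 13, utility -13.
Bid 15: loses but pays 15, utility -15.
The best choice is 5 with utility -5.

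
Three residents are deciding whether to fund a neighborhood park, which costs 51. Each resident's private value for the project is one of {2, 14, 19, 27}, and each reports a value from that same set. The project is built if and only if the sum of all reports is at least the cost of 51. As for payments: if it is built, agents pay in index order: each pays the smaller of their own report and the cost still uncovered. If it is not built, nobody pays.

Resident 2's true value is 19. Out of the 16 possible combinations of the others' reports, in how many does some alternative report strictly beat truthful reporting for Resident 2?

6

Others report (14, 27): truth gives 0; report 14 gives 5 > 0. Violating.
Others report (19, 19): truth gives 0; report 14 gives 5 > 0. Violating.
Others report (19, 27): truth gives 0; report 14 gives 5 > 0. Violating.
Others report (27, 14): truth gives 0; report 14 gives 5 > 0. Violating.
Others report (2, 2): truth gives 0; no alternative beats it.
Others report (2, 14): truth gives 0; no alternative beats it.
(Checking all 16 profiles: 6 have a profitable deviation, 10 do not.)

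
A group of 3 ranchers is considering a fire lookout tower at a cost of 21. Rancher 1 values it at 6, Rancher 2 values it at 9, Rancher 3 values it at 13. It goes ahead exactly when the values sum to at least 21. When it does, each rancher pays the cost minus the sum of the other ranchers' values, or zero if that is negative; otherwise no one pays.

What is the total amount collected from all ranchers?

Total value 28 ≥ cost 21, so it is built.
Rancher 1: others sum to 22; max(0, 21 - 22) = 0.
Rancher 2: others sum to 19; max(0, 21 - 19) = 2.
Rancher 3: others sum to 15; max(0, 21 - 15) = 6.
Total collected = 0 + 2 + 6 = 8.

8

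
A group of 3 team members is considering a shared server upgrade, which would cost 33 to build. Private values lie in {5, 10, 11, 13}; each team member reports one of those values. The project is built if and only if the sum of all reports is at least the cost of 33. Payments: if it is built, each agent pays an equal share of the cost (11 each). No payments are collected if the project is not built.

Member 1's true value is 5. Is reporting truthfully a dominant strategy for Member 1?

Yes

Check each profile of the others' reports and compare truth against every alternative report.
Others report (10, 13): truth gives 0, best alternative gives -6.
Others report (11, 13): truth gives 0, best alternative gives -6.
Others report (13, 10): truth gives 0, best alternative gives -6.
Others report (13, 11): truth gives 0, best alternative gives -6.
Others report (13, 13): truth gives 0, best alternative gives -6.
Others report (5, 5): truth gives 0, best alternative gives 0.
(Remaining 10 profiles checked similarly; truth is weakly best in each.)
In every case the truthful report is at least as good as any alternative, so it is a dominant strategy.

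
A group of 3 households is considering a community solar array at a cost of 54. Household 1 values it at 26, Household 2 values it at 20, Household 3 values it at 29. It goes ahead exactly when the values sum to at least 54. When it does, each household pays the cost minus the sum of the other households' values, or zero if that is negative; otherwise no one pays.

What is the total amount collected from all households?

13

Total value 75 ≥ cost 54, so it is built.
Household 1: others sum to 49; max(0, 54 - 49) = 5.
Household 2: others sum to 55; max(0, 54 - 55) = 0.
Household 3: others sum to 46; max(0, 54 - 46) = 8.
Total collected = 5 + 0 + 8 = 13.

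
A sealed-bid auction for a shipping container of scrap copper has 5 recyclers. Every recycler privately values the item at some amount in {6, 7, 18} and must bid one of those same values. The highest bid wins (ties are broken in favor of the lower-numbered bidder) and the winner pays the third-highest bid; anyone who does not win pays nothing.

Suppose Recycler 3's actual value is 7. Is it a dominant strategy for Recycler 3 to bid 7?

No

Consider the case where Recycler 1 bids 6, Recycler 2 bids 6, Recycler 4 bids 6 and Recycler 5 bids 18.
Truthful bid 7: loses, pays 0, utility 0.
Bid 18 instead: wins, pays 6, utility 7 - 6 = 1.
Since 1 > 0, bidding 18 is strictly better here, so truthful bidding is not dominant.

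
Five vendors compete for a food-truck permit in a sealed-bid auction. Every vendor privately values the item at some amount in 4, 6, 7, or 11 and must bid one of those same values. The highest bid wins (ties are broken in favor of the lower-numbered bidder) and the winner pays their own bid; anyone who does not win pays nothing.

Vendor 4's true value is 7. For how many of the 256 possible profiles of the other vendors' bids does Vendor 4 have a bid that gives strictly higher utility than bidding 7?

Others bid (4, 4, 4, 4): truth gives 0; bid 6 gives 1 > 0. Violating.
Others bid (4, 4, 4, 6): truth gives 0; bid 6 gives 1 > 0. Violating.
Others bid (4, 4, 4, 7): truth gives 0; no alternative beats it.
Others bid (4, 4, 4, 11): truth gives 0; no alternative beats it.
(Checking all 256 profiles: 2 have a profitable deviation, 254 do not.)

2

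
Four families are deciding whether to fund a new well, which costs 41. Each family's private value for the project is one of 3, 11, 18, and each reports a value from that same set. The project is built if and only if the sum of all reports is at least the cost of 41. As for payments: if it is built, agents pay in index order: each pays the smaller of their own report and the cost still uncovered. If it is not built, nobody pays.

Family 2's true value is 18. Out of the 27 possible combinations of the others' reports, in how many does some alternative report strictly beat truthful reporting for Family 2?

Others report (3, 11, 18): truth gives 0; report 11 gives 7 > 0. Violating.
Others report (3, 18, 11): truth gives 0; report 11 gives 7 > 0. Violating.
Others report (3, 18, 18): truth gives 0; report 3 gives 15 > 0. Violating.
Others report (11, 3, 18): truth gives 0; report 11 gives 7 > 0. Violating.
Others report (3, 3, 3): truth gives 0; no alternative beats it.
Others report (3, 3, 11): truth gives 0; no alternative beats it.
(Checking all 27 profiles: 17 have a profitable deviation, 10 do not.)

17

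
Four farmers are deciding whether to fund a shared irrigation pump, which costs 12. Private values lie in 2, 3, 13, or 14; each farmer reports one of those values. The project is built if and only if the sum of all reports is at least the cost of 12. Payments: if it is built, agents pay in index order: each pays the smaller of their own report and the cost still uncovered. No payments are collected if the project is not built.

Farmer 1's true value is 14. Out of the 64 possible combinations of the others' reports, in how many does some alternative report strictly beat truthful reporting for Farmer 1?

Others report (2, 2, 13): truth gives 2; report 2 gives 12 > 2. Violating.
Others report (2, 2, 14): truth gives 2; report 2 gives 12 > 2. Violating.
Others report (2, 3, 13): truth gives 2; report 2 gives 12 > 2. Violating.
Others report (2, 3, 14): truth gives 2; report 2 gives 12 > 2. Violating.
Others report (2, 2, 2): truth gives 2; no alternative beats it.
Others report (2, 2, 3): truth gives 2; no alternative beats it.
(Checking all 64 profiles: 57 have a profitable deviation, 7 do not.)

57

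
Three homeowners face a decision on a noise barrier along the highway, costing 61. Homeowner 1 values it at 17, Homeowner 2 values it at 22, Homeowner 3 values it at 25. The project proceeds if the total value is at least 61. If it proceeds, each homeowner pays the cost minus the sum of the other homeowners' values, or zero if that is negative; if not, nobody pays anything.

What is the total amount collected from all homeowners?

Total value 64 ≥ cost 61, so it is built.
Homeowner 1: others sum to 47; max(0, 61 - 47) = 14.
Homeowner 2: others sum to 42; max(0, 61 - 42) = 19.
Homeowner 3: others sum to 39; max(0, 61 - 39) = 22.
Total collected = 14 + 19 + 22 = 55.

55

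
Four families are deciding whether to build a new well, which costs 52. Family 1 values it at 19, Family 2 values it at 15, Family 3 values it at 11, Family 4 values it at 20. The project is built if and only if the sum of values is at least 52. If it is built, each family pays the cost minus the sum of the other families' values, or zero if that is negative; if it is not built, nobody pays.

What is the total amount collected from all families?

15

Total value 65 ≥ cost 52, so it is built.
Family 1: others sum to 46; max(0, 52 - 46) = 6.
Family 2: others sum to 50; max(0, 52 - 50) = 2.
Family 3: others sum to 54; max(0, 52 - 54) = 0.
Family 4: others sum to 45; max(0, 52 - 45) = 7.
Total collected = 6 + 2 + 0 + 7 = 15.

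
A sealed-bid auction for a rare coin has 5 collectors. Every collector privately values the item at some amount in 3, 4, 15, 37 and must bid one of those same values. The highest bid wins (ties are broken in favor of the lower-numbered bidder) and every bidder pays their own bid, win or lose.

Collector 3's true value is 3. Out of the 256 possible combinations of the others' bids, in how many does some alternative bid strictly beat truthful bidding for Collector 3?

4

Others bid (3, 3, 3, 3): truth gives -3; bid 4 gives -1 > -3. Violating.
Others bid (3, 3, 3, 4): truth gives -3; bid 4 gives -1 > -3. Violating.
Others bid (3, 3, 4, 3): truth gives -3; bid 4 gives -1 > -3. Violating.
Others bid (3, 3, 4, 4): truth gives -3; bid 4 gives -1 > -3. Violating.
Others bid (3, 3, 3, 15): truth gives -3; no alternative beats it.
Others bid (3, 3, 3, 37): truth gives -3; no alternative beats it.
(Checking all 256 profiles: 4 have a profitable deviation, 252 do not.)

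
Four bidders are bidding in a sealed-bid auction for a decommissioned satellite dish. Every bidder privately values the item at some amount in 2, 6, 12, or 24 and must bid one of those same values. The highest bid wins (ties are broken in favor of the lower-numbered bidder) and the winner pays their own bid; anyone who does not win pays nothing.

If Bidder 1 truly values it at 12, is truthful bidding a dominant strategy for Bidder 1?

No

Consider the case where Bidder 2 bids 2, Bidder 3 bids 2 and Bidder 4 bids 2.
Truthful bid 12: wins, pays 12, utility 12 - 12 = 0.
Bid 2 instead: wins, pays 2, utility 12 - 2 = 10.
Since 10 > 0, bidding 2 is strictly better here, so truthful bidding is not dominant.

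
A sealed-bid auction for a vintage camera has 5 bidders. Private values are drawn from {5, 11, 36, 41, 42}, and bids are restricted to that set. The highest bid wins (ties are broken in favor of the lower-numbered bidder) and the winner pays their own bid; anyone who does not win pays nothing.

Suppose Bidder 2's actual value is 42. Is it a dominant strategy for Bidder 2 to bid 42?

Consider the case where Bidder 1 bids 5, Bidder 3 bids 5, Bidder 4 bids 5 and Bidder 5 bids 5.
Truthful bid 42: wins, pays 42, utility 42 - 42 = 0.
Bid 11 instead: wins, pays 11, utility 42 - 11 = 31.
Since 31 > 0, bidding 11 is strictly better here, so truthful bidding is not dominant.

No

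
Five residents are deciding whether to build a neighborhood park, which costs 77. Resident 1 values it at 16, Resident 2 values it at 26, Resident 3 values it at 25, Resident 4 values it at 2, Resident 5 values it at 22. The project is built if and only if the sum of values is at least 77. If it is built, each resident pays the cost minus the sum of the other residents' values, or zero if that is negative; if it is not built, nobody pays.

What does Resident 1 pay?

2

Total value 91 ≥ cost 77, so the project is built.
The other residents' values sum to 75.
Cost minus that sum is 77 - 75 = 2.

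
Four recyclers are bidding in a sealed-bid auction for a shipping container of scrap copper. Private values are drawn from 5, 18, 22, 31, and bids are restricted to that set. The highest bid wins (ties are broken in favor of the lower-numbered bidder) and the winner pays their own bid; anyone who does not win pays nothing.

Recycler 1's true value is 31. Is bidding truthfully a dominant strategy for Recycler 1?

Consider the case where Recycler 2 bids 5, Recycler 3 bids 5 and Recycler 4 bids 5.
Truthful bid 31: wins, pays 31, utility 31 - 31 = 0.
Bid 5 instead: wins, pays 5, utility 31 - 5 = 26.
Since 26 > 0, bidding 5 is strictly better here, so truthful bidding is not dominant.

No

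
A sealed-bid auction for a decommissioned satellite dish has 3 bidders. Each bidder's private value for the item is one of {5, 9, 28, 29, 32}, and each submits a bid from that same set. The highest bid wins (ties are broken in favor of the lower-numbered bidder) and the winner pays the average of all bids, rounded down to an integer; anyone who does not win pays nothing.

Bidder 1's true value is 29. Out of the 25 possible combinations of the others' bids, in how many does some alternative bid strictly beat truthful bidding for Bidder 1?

Others bid (5, 5): truth gives 16; bid 5 gives 24 > 16. Violating.
Others bid (5, 9): truth gives 15; bid 9 gives 22 > 15. Violating.
Others bid (5, 32): truth gives 0; bid 32 gives 6 > 0. Violating.
Others bid (9, 5): truth gives 15; bid 9 gives 22 > 15. Violating.
Others bid (5, 28): truth gives 9; no alternative beats it.
Others bid (5, 29): truth gives 8; no alternative beats it.
(Checking all 25 profiles: 10 have a profitable deviation, 15 do not.)

10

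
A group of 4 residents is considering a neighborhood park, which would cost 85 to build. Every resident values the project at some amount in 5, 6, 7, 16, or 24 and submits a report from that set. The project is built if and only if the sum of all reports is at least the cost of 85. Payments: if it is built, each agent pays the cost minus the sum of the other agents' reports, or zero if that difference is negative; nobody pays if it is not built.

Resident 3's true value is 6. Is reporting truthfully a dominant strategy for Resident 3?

Yes

Check each profile of the others' reports and compare truth against every alternative report.
Others report (5, 5, 5): truth gives 0, best alternative gives 0.
Others report (5, 5, 6): truth gives 0, best alternative gives 0.
Others report (5, 5, 7): truth gives 0, best alternative gives 0.
Others report (5, 5, 16): truth gives 0, best alternative gives 0.
Others report (5, 5, 24): truth gives 0, best alternative gives 0.
Others report (5, 6, 5): truth gives 0, best alternative gives 0.
(Remaining 119 profiles checked similarly; truth is weakly best in each.)
In every case the truthful report is at least as good as any alternative, so it is a dominant strategy.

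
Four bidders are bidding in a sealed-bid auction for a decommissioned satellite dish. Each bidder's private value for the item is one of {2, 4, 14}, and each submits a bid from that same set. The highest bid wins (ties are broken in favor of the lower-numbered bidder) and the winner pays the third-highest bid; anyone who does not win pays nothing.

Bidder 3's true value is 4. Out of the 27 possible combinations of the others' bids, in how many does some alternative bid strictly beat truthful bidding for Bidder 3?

3

Others bid (2, 2, 14): truth gives 0; bid 14 gives 2 > 0. Violating.
Others bid (2, 4, 2): truth gives 0; bid 14 gives 2 > 0. Violating.
Others bid (4, 2, 2): truth gives 0; bid 14 gives 2 > 0. Violating.
Others bid (2, 2, 2): truth gives 2; no alternative beats it.
Others bid (2, 2, 4): truth gives 2; no alternative beats it.
(Checking all 27 profiles: 3 have a profitable deviation, 24 do not.)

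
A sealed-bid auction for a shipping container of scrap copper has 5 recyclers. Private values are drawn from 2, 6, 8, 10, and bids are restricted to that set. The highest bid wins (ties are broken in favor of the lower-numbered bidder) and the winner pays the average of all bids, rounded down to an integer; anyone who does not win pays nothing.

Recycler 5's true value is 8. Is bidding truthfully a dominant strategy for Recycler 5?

Consider the case where Recycler 1 bids 2, Recycler 2 bids 2, Recycler 3 bids 2 and Recycler 4 bids 2.
Truthful bid 8: wins, pays 3, utility 8 - 3 = 5.
Bid 6 instead: wins, pays 2, utility 8 - 2 = 6.
Since 6 > 5, bidding 6 is strictly better here, so truthful bidding is not dominant.

No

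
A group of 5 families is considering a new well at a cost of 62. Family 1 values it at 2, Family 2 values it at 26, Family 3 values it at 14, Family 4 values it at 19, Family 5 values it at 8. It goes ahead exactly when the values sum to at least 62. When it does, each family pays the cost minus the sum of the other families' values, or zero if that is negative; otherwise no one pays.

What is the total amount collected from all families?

Total value 69 ≥ cost 62, so it is built.
Family 1: others sum to 67; max(0, 62 - 67) = 0.
Family 2: others sum to 43; max(0, 62 - 43) = 19.
Family 3: others sum to 55; max(0, 62 - 55) = 7.
Family 4: others sum to 50; max(0, 62 - 50) = 12.
Family 5: others sum to 61; max(0, 62 - 61) = 1.
Total collected = 0 + 19 + 7 + 12 + 1 = 39.

39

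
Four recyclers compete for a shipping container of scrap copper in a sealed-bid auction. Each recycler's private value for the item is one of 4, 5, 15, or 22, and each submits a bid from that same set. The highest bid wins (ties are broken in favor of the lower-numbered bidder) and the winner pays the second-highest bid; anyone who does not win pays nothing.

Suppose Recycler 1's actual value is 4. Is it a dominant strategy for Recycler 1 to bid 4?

Check each profile of the others' bids and compare truth against every alternative bid.
Others bid (4, 4, 5): truth gives 0, best alternative gives -1.
Others bid (4, 5, 4): truth gives 0, best alternative gives -1.
Others bid (4, 5, 5): truth gives 0, best alternative gives -1.
Others bid (5, 4, 4): truth gives 0, best alternative gives -1.
Others bid (5, 4, 5): truth gives 0, best alternative gives -1.
Others bid (5, 5, 4): truth gives 0, best alternative gives -1.
(Remaining 58 profiles checked similarly; truth is weakly best in each.)
In every case the truthful bid is at least as good as any alternative, so it is a dominant strategy.

Yes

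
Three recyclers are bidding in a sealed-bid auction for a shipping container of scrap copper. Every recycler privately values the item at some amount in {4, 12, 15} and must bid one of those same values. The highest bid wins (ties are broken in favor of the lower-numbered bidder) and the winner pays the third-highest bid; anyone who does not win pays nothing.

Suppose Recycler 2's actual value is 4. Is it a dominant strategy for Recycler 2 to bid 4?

Yes

Check each profile of the others' bids and compare truth against every alternative bid.
Others bid (4, 4): truth gives 0, best alternative gives 0.
Others bid (4, 12): truth gives 0, best alternative gives 0.
Others bid (4, 15): truth gives 0, best alternative gives 0.
Others bid (12, 4): truth gives 0, best alternative gives 0.
Others bid (12, 12): truth gives 0, best alternative gives 0.
Others bid (12, 15): truth gives 0, best alternative gives 0.
(Remaining 3 profiles checked similarly; truth is weakly best in each.)
In every case the truthful bid is at least as good as any alternative, so it is a dominant strategy.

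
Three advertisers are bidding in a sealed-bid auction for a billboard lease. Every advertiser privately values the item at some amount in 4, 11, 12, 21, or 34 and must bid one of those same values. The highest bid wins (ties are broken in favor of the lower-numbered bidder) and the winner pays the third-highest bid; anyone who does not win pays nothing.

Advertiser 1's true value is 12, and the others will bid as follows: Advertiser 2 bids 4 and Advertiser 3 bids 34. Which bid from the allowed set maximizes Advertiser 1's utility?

34

Bid 4: loses, pays 0, utility 0.
Bid 11: loses, pays 0, utility 0.
Bid 12: loses, pays 0, utility 0.
Bid 21: loses, pays 0, utility 0.
Bid 34: wins, pays 4, utility 12 - 4 = 8.
The best choice is 34 with utility 8.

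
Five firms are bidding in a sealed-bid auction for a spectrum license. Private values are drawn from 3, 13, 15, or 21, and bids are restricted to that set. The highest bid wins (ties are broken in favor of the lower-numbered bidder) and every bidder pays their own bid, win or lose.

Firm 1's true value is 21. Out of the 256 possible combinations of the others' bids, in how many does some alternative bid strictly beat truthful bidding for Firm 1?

Others bid (3, 3, 3, 3): truth gives 0; bid 3 gives 18 > 0. Violating.
Others bid (3, 3, 3, 13): truth gives 0; bid 13 gives 8 > 0. Violating.
Others bid (3, 3, 3, 15): truth gives 0; bid 15 gives 6 > 0. Violating.
Others bid (3, 3, 13, 3): truth gives 0; bid 13 gives 8 > 0. Violating.
Others bid (3, 3, 3, 21): truth gives 0; no alternative beats it.
Others bid (3, 3, 13, 21): truth gives 0; no alternative beats it.
(Checking all 256 profiles: 81 have a profitable deviation, 175 do not.)

81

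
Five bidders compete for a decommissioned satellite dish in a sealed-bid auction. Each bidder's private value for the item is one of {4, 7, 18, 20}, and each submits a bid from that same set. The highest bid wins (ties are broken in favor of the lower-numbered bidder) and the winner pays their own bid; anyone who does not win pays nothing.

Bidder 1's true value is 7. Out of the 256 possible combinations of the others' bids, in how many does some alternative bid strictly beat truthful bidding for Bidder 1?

Others bid (4, 4, 4, 4): truth gives 0; bid 4 gives 3 > 0. Violating.
Others bid (4, 4, 4, 7): truth gives 0; no alternative beats it.
Others bid (4, 4, 4, 18): truth gives 0; no alternative beats it.
(Checking all 256 profiles: 1 has a profitable deviation, 255 do not.)

1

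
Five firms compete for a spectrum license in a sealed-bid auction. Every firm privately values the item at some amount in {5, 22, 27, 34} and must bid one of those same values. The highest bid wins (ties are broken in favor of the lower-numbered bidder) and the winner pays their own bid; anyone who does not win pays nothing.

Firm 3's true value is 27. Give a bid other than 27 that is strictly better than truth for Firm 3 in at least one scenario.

Suppose Firm 1 bids 5, Firm 2 bids 5, Firm 4 bids 5 and Firm 5 bids 5.
Bid 27: wins, pays 27, utility 27 - 27 = 0.
Bid 22: wins, pays 22, utility 27 - 22 = 5.
So bidding 22 beats truth here (5 > 0).

22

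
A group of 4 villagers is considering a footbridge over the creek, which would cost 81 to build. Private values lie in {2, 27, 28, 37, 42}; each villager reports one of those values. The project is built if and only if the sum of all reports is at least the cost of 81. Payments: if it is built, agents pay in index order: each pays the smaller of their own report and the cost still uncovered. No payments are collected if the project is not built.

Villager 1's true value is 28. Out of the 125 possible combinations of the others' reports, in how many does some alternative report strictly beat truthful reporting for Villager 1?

112

Others report (2, 27, 27): truth gives 0; report 27 gives 1 > 0. Violating.
Others report (2, 27, 28): truth gives 0; report 27 gives 1 > 0. Violating.
Others report (2, 27, 37): truth gives 0; report 27 gives 1 > 0. Violating.
Others report (2, 27, 42): truth gives 0; report 27 gives 1 > 0. Violating.
Others report (2, 2, 2): truth gives 0; no alternative beats it.
Others report (2, 2, 27): truth gives 0; no alternative beats it.
(Checking all 125 profiles: 112 have a profitable deviation, 13 do not.)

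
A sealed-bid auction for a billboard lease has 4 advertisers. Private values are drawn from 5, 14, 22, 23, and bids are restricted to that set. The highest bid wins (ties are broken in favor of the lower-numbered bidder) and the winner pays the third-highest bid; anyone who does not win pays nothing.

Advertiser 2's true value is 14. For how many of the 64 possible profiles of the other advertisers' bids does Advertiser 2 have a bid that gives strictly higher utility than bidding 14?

Others bid (5, 5, 22): truth gives 0; bid 22 gives 9 > 0. Violating.
Others bid (5, 5, 23): truth gives 0; bid 23 gives 9 > 0. Violating.
Others bid (5, 22, 5): truth gives 0; bid 22 gives 9 > 0. Violating.
Others bid (5, 23, 5): truth gives 0; bid 23 gives 9 > 0. Violating.
Others bid (5, 5, 5): truth gives 9; no alternative beats it.
Others bid (5, 5, 14): truth gives 9; no alternative beats it.
(Checking all 64 profiles: 6 have a profitable deviation, 58 do not.)

6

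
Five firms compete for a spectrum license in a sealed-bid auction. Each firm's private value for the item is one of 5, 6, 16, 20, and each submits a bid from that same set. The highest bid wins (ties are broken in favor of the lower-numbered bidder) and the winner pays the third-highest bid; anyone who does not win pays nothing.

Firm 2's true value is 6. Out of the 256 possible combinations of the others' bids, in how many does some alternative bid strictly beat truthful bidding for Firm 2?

8

Others bid (5, 5, 5, 16): truth gives 0; bid 16 gives 1 > 0. Violating.
Others bid (5, 5, 5, 20): truth gives 0; bid 20 gives 1 > 0. Violating.
Others bid (5, 5, 16, 5): truth gives 0; bid 16 gives 1 > 0. Violating.
Others bid (5, 5, 20, 5): truth gives 0; bid 20 gives 1 > 0. Violating.
Others bid (5, 5, 5, 5): truth gives 1; no alternative beats it.
Others bid (5, 5, 5, 6): truth gives 1; no alternative beats it.
(Checking all 256 profiles: 8 have a profitable deviation, 248 do not.)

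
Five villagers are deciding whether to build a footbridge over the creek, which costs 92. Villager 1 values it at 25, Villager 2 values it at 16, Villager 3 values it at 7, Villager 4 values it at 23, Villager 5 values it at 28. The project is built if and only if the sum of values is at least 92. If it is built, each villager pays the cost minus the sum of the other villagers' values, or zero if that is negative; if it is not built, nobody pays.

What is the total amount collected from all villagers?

64

Total value 99 ≥ cost 92, so it is built.
Villager 1: others sum to 74; max(0, 92 - 74) = 18.
Villager 2: others sum to 83; max(0, 92 - 83) = 9.
Villager 3: others sum to 92; max(0, 92 - 92) = 0.
Villager 4: others sum to 76; max(0, 92 - 76) = 16.
Villager 5: others sum to 71; max(0, 92 - 71) = 21.
Total collected = 18 + 9 + 0 + 16 + 21 = 64.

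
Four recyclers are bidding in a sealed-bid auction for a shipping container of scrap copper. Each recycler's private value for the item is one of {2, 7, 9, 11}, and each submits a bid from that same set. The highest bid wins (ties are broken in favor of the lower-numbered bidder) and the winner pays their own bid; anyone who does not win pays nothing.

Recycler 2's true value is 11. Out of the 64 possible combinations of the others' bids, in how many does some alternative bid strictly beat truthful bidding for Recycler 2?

Others bid (2, 2, 2): truth gives 0; bid 7 gives 4 > 0. Violating.
Others bid (2, 2, 7): truth gives 0; bid 7 gives 4 > 0. Violating.
Others bid (2, 2, 9): truth gives 0; bid 9 gives 2 > 0. Violating.
Others bid (2, 7, 2): truth gives 0; bid 7 gives 4 > 0. Violating.
Others bid (2, 2, 11): truth gives 0; no alternative beats it.
Others bid (2, 7, 11): truth gives 0; no alternative beats it.
(Checking all 64 profiles: 18 have a profitable deviation, 46 do not.)

18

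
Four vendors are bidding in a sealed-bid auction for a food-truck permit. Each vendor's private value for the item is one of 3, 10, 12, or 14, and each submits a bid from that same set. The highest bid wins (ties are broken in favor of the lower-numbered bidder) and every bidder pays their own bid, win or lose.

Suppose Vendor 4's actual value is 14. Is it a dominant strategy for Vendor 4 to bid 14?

Consider the case where Vendor 1 bids 3, Vendor 2 bids 3 and Vendor 3 bids 3.
Truthful bid 14: wins, pays 14, utility 14 - 14 = 0.
Bid 10 instead: wins, pays 10, utility 14 - 10 = 4.
Since 4 > 0, bidding 10 is strictly better here, so truthful bidding is not dominant.

No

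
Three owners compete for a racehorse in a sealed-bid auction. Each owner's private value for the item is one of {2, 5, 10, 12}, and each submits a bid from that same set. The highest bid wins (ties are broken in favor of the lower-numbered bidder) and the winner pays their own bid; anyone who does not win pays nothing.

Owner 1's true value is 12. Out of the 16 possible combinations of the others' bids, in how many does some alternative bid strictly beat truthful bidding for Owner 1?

Others bid (2, 2): truth gives 0; bid 2 gives 10 > 0. Violating.
Others bid (2, 5): truth gives 0; bid 5 gives 7 > 0. Violating.
Others bid (2, 10): truth gives 0; bid 10 gives 2 > 0. Violating.
Others bid (5, 2): truth gives 0; bid 5 gives 7 > 0. Violating.
Others bid (2, 12): truth gives 0; no alternative beats it.
Others bid (5, 12): truth gives 0; no alternative beats it.
(Checking all 16 profiles: 9 have a profitable deviation, 7 do not.)

9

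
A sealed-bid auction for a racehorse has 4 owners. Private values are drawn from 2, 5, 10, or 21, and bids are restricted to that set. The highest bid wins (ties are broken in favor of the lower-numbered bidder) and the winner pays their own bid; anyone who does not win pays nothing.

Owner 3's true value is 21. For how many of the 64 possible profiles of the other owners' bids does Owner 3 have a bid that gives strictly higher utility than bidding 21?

Others bid (2, 2, 2): truth gives 0; bid 5 gives 16 > 0. Violating.
Others bid (2, 2, 5): truth gives 0; bid 5 gives 16 > 0. Violating.
Others bid (2, 2, 10): truth gives 0; bid 10 gives 11 > 0. Violating.
Others bid (2, 5, 2): truth gives 0; bid 10 gives 11 > 0. Violating.
Others bid (2, 2, 21): truth gives 0; no alternative beats it.
Others bid (2, 5, 21): truth gives 0; no alternative beats it.
(Checking all 64 profiles: 12 have a profitable deviation, 52 do not.)

12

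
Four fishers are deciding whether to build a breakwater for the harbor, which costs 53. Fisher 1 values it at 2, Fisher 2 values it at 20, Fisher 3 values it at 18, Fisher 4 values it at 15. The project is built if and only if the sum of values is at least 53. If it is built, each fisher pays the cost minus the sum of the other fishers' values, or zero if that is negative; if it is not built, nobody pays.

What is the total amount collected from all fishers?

Total value 55 ≥ cost 53, so it is built.
Fisher 1: others sum to 53; max(0, 53 - 53) = 0.
Fisher 2: others sum to 35; max(0, 53 - 35) = 18.
Fisher 3: others sum to 37; max(0, 53 - 37) = 16.
Fisher 4: others sum to 40; max(0, 53 - 40) = 13.
Total collected = 0 + 18 + 16 + 13 = 47.

47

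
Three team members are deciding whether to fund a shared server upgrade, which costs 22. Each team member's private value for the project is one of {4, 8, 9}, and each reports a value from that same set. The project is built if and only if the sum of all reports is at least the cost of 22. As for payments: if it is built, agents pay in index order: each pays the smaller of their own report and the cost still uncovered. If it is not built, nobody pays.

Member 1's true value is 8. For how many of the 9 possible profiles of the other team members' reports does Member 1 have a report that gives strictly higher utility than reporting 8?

1

Others report (9, 9): truth gives 0; report 4 gives 4 > 0. Violating.
Others report (4, 4): truth gives 0; no alternative beats it.
Others report (4, 8): truth gives 0; no alternative beats it.
(Checking all 9 profiles: 1 has a profitable deviation, 8 do not.)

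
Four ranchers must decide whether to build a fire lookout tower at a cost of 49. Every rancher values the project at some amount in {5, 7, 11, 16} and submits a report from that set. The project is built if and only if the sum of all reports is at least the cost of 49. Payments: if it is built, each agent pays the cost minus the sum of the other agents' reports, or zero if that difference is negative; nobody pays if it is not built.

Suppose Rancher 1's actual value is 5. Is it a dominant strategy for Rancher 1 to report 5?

Yes

Check each profile of the others' reports and compare truth against every alternative report.
Others report (11, 16, 16): truth gives 0, best alternative gives -1.
Others report (16, 11, 16): truth gives 0, best alternative gives -1.
Others report (16, 16, 11): truth gives 0, best alternative gives -1.
Others report (16, 16, 16): truth gives 4, best alternative gives 4.
Others report (5, 5, 5): truth gives 0, best alternative gives 0.
Others report (5, 5, 7): truth gives 0, best alternative gives 0.
(Remaining 58 profiles checked similarly; truth is weakly best in each.)
In every case the truthful report is at least as good as any alternative, so it is a dominant strategy.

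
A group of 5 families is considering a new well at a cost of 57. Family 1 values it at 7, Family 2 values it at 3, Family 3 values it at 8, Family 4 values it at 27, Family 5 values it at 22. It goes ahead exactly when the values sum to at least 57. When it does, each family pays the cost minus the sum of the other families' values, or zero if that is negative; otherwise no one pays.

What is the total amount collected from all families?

Total value 67 ≥ cost 57, so it is built.
Family 1: others sum to 60; max(0, 57 - 60) = 0.
Family 2: others sum to 64; max(0, 57 - 64) = 0.
Family 3: others sum to 59; max(0, 57 - 59) = 0.
Family 4: others sum to 40; max(0, 57 - 40) = 17.
Family 5: others sum to 45; max(0, 57 - 45) = 12.
Total collected = 0 + 0 + 0 + 17 + 12 = 29.

29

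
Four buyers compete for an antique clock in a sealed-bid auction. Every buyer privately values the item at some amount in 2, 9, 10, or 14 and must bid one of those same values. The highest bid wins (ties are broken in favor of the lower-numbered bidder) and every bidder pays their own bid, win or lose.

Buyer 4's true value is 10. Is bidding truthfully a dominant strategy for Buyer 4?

No

Consider the case where Buyer 1 bids 2, Buyer 2 bids 2 and Buyer 3 bids 2.
Truthful bid 10: wins, pays 10, utility 10 - 10 = 0.
Bid 9 instead: wins, pays 9, utility 10 - 9 = 1.
Since 1 > 0, bidding 9 is strictly better here, so truthful bidding is not dominant.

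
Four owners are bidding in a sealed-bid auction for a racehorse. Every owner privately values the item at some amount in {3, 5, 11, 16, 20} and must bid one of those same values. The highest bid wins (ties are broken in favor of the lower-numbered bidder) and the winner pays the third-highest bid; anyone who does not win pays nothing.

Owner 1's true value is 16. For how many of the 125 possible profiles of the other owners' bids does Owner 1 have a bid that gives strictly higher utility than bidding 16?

27

Others bid (3, 3, 20): truth gives 0; bid 20 gives 13 > 0. Violating.
Others bid (3, 5, 20): truth gives 0; bid 20 gives 11 > 0. Violating.
Others bid (3, 11, 20): truth gives 0; bid 20 gives 5 > 0. Violating.
Others bid (3, 20, 3): truth gives 0; bid 20 gives 13 > 0. Violating.
Others bid (3, 3, 3): truth gives 13; no alternative beats it.
Others bid (3, 3, 5): truth gives 13; no alternative beats it.
(Checking all 125 profiles: 27 have a profitable deviation, 98 do not.)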